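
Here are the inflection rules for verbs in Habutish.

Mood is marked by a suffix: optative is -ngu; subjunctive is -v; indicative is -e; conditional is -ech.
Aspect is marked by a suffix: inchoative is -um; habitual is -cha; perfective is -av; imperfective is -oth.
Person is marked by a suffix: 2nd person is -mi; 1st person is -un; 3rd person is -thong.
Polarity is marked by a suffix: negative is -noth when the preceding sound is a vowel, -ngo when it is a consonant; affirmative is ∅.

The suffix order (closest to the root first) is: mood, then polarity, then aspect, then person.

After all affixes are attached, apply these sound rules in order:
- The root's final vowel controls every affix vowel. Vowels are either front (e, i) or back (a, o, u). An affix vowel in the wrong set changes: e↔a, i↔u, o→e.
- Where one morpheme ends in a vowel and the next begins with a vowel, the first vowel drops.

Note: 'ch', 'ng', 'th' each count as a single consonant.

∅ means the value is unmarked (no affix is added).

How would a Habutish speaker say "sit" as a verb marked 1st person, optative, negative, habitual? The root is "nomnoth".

nomnothngunothchun

Attach mood optative -ngu → nomnothngu.
Attach polarity negative -noth (after vowel 'u') → nomnothngunoth.
Attach aspect habitual -cha → nomnothngunothcha.
Attach person 1st person -un → nomnothngunothchaun.
Vowel harmony: no change.
Apply vowel deletion: nomnothngunothchaun → nomnothngunothchun.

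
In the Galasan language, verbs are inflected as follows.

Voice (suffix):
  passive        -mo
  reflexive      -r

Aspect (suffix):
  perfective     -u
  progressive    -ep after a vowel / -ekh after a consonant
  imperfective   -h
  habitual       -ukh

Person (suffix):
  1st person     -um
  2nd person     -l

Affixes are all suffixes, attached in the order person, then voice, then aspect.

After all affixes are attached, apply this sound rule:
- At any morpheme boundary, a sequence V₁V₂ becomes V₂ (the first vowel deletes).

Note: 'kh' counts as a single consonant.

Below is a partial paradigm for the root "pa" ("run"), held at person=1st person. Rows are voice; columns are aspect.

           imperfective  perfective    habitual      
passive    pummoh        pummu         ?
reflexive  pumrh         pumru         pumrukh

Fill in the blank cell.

pummukh

Attach person 1st person -um → paum.
Attach voice passive -mo → paummo.
Attach aspect habitual -ukh → paummoukh.
Apply vowel deletion: paummoukh → pummukh.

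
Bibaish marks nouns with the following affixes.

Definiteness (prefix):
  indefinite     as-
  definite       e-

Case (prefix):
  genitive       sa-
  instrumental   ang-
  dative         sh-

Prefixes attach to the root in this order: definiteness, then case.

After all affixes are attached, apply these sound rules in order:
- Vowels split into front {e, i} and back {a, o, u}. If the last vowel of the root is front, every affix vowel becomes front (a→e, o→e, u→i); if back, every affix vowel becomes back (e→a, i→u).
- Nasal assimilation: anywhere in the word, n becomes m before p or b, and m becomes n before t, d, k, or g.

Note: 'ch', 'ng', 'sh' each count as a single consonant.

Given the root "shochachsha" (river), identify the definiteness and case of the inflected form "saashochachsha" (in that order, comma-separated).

definite, genitive

Segment: sa-e-shochachsha.
definiteness: e- → definite.
case: sa- → genitive.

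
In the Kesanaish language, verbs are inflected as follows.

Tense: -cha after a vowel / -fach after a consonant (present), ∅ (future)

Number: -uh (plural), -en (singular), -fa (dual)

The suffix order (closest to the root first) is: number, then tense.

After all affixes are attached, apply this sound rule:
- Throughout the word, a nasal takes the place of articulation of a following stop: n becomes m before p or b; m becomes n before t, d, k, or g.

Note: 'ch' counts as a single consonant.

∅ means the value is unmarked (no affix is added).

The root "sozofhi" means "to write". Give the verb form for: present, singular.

sozofhienfach

Attach number singular -en → sozofhien.
Attach tense present -fach (after consonant 'n') → sozofhienfach.
Nasal assimilation: no change.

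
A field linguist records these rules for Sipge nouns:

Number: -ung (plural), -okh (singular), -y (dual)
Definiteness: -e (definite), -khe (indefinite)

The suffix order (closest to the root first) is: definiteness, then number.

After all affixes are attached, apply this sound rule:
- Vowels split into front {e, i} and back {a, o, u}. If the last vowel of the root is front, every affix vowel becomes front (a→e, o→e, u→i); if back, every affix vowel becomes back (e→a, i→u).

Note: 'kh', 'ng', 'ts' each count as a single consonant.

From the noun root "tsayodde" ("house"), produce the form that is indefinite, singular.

tsayoddekheekh

Attach definiteness indefinite -khe → tsayoddekhe.
Attach number singular -okh → tsayoddekheokh.
Apply vowel harmony: tsayoddekheokh → tsayoddekheekh.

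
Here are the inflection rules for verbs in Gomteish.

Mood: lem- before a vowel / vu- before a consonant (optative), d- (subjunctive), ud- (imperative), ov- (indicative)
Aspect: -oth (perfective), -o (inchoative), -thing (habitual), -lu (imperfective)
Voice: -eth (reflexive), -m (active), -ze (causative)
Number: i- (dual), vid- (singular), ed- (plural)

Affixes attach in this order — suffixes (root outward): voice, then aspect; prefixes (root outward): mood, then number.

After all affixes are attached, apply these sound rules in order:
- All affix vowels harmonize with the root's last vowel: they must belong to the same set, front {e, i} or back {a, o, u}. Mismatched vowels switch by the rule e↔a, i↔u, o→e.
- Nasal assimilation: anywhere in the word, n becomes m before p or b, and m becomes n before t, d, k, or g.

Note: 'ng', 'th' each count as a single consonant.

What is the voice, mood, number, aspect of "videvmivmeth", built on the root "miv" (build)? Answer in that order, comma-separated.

active, indicative, singular, perfective

Segment: vid-ov-miv-m-oth.
voice: -m → active.
mood: ov- → indicative.
number: vid- → singular.
aspect: -oth → perfective.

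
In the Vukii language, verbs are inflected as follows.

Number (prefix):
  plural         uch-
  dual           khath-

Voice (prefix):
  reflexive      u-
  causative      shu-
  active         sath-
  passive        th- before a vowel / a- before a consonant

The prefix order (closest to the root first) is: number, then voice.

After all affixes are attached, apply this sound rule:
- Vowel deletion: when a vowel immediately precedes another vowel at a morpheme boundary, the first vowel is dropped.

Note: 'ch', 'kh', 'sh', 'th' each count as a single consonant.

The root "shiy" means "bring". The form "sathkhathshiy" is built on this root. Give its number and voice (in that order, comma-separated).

dual, active

Segment: sath-khath-shiy.
number: khath- → dual.
voice: sath- → active.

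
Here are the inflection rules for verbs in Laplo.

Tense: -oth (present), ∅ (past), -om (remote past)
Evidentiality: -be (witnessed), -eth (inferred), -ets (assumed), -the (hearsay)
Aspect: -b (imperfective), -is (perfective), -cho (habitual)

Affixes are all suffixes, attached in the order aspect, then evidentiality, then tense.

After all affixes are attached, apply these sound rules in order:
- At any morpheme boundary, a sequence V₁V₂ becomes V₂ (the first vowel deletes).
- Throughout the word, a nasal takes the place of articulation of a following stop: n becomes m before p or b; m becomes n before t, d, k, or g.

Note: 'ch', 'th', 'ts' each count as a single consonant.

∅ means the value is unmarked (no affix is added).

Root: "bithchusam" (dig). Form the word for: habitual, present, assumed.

bithchusamchetsoth

Attach aspect habitual -cho → bithchusamcho.
Attach evidentiality assumed -ets → bithchusamchoets.
Attach tense present -oth → bithchusamchoetsoth.
Apply vowel deletion: bithchusamchoetsoth → bithchusamchetsoth.
Nasal assimilation: no change.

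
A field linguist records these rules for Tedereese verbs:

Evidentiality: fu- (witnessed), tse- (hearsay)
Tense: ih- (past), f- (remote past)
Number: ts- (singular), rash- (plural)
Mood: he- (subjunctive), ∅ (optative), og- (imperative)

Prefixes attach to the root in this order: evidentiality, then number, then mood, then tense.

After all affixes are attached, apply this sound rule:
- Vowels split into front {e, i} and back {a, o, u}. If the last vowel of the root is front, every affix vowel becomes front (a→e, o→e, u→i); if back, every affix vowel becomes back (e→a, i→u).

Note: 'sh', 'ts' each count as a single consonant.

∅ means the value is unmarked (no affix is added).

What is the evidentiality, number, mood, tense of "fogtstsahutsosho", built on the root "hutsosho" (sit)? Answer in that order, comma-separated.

Segment: f-og-ts-tse-hutsosho.
evidentiality: tse- → hearsay.
number: ts- → singular.
mood: og- → imperative.
tense: f- → remote past.

hearsay, singular, imperative, remote past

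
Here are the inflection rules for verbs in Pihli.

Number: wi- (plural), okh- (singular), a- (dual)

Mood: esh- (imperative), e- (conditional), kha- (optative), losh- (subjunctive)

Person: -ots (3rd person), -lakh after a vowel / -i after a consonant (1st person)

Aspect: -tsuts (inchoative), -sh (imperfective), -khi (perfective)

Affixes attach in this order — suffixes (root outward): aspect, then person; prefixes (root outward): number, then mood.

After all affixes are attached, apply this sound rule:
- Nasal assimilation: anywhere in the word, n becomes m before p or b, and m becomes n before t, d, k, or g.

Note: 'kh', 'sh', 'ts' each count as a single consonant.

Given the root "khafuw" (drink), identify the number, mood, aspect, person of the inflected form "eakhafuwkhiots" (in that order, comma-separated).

Segment: e-a-khafuw-khi-ots.
number: a- → dual.
mood: e- → conditional.
aspect: -khi → perfective.
person: -ots → 3rd person.

dual, conditional, perfective, 3rd person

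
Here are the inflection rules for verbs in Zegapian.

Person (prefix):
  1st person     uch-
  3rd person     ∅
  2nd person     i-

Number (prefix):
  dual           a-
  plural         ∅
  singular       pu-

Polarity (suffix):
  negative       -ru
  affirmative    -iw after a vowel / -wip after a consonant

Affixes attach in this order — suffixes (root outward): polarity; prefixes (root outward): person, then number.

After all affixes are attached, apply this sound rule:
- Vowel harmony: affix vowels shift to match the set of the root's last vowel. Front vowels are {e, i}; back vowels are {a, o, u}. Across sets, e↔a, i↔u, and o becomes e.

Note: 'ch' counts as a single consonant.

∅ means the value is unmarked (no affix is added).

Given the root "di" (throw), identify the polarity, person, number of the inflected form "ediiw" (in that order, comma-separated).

Segment: a-di-iw.
polarity: -iw/wip → affirmative.
person: ∅ → 3rd person.
number: a- → dual.

affirmative, 3rd person, dual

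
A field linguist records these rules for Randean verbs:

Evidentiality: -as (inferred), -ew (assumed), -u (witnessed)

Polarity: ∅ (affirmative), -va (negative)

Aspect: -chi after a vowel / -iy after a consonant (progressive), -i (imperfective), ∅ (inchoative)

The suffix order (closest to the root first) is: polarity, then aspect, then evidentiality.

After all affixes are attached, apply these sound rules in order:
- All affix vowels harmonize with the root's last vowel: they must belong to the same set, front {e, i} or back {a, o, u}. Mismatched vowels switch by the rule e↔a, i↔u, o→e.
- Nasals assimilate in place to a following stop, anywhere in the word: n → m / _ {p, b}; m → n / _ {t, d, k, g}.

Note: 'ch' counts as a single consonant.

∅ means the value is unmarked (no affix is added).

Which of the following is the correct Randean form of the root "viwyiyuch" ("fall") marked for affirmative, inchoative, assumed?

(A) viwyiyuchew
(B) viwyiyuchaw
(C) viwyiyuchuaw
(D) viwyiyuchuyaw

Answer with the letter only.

B

polarity = affirmative: zero marking, form stays viwyiyuch.
aspect = inchoative: zero marking, form stays viwyiyuch.
Attach evidentiality assumed -ew → viwyiyuchew.
Apply vowel harmony: viwyiyuchew → viwyiyuchaw.
Nasal assimilation: no change.
So the correct form is viwyiyuchaw, option (B).
(C) viwyiyuchuaw is wrong: it uses imperfective instead of inchoative for aspect.
(D) viwyiyuchuyaw is wrong: it uses progressive instead of inchoative for aspect.
(A) viwyiyuchew is wrong: it fails to apply the sound rule(s).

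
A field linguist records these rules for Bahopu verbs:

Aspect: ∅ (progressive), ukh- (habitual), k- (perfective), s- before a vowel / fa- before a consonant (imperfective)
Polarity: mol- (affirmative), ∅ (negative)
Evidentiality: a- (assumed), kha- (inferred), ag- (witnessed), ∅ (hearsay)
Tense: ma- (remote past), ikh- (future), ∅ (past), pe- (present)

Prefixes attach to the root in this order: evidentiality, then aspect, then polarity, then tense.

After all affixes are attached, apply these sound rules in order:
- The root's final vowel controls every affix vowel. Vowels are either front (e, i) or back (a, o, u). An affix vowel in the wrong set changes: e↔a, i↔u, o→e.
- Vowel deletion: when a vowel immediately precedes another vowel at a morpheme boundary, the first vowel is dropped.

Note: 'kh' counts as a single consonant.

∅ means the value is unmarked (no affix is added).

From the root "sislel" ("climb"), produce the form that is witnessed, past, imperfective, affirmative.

melsegsislel

Attach evidentiality witnessed ag- → agsislel.
Attach aspect imperfective s- (before vowel 'a') → sagsislel.
Attach polarity affirmative mol- → molsagsislel.
tense = past: zero marking, form stays molsagsislel.
Apply vowel harmony: molsagsislel → melsegsislel.
Vowel deletion: no change.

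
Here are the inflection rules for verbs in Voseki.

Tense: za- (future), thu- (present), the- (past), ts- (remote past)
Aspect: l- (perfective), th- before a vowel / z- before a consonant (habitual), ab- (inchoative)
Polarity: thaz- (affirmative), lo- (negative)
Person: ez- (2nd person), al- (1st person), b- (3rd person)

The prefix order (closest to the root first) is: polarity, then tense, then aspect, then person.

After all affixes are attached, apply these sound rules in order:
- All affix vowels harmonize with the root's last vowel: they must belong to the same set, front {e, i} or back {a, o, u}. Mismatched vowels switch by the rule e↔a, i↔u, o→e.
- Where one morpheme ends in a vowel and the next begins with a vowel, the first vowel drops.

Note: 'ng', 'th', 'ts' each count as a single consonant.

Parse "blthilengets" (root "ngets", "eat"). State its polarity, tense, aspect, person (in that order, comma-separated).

Segment: b-l-thu-lo-ngets.
polarity: lo- → negative.
tense: thu- → present.
aspect: l- → perfective.
person: b- → 3rd person.

negative, present, perfective, 3rd person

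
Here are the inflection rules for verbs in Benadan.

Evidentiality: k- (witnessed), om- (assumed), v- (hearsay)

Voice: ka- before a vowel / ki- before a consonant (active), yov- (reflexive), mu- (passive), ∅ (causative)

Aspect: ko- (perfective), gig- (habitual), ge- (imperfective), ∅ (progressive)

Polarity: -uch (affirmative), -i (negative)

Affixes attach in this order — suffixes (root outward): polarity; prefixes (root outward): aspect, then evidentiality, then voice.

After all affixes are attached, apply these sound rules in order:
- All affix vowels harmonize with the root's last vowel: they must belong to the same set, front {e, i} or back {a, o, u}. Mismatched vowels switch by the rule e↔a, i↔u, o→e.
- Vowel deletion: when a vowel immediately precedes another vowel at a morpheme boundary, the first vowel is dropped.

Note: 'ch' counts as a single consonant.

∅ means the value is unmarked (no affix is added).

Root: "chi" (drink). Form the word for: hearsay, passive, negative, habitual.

Attach aspect habitual gig- → gigchi.
Attach evidentiality hearsay v- → vgigchi.
Attach polarity negative -i → vgigchii.
Attach voice passive mu- → muvgigchii.
Apply vowel harmony: muvgigchii → mivgigchii.
Apply vowel deletion: mivgigchii → mivgigchi.

mivgigchi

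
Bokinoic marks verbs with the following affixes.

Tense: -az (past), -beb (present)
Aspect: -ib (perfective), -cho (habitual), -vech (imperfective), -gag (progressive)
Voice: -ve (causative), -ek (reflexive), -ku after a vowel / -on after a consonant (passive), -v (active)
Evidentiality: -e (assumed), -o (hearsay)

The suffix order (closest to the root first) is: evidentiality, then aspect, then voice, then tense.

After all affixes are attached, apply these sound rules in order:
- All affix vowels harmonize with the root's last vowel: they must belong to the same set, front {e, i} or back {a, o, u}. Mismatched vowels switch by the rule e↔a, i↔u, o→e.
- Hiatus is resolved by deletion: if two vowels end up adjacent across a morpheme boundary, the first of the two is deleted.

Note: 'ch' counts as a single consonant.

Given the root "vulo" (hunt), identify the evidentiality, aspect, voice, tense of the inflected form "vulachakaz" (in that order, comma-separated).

assumed, habitual, reflexive, past

Segment: vulo-e-cho-ek-az.
evidentiality: -e → assumed.
aspect: -cho → habitual.
voice: -ek → reflexive.
tense: -az → past.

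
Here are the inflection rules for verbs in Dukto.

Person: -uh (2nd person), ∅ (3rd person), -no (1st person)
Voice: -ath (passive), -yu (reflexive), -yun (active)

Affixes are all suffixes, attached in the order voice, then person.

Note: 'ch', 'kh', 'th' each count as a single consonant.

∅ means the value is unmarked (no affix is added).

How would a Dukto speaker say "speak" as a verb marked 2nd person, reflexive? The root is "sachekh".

Attach voice reflexive -yu → sachekhyu.
Attach person 2nd person -uh → sachekhyuuh.

sachekhyuuh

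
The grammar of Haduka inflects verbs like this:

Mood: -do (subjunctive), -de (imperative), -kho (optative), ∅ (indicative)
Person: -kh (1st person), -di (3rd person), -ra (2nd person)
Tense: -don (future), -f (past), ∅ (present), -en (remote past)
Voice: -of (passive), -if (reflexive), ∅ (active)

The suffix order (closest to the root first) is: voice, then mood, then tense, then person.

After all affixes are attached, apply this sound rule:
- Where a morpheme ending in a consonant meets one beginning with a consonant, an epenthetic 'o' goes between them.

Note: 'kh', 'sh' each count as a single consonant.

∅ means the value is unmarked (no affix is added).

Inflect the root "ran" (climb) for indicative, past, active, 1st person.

voice = active: zero marking, form stays ran.
mood = indicative: zero marking, form stays ran.
Attach tense past -f → ranf.
Attach person 1st person -kh → ranfkh.
Apply epenthesis: ranfkh → ranofokh.

ranofokh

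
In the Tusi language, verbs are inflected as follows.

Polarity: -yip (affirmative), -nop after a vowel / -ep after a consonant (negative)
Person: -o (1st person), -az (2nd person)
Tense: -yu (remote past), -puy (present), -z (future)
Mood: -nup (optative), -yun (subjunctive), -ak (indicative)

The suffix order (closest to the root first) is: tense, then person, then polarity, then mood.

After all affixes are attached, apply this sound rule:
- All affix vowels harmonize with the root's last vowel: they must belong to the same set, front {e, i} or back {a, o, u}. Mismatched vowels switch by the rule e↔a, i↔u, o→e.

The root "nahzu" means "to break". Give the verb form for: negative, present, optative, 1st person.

nahzupuyonopnup

Attach tense present -puy → nahzupuy.
Attach person 1st person -o → nahzupuyo.
Attach polarity negative -nop (after vowel 'o') → nahzupuyonop.
Attach mood optative -nup → nahzupuyonopnup.
Vowel harmony: no change.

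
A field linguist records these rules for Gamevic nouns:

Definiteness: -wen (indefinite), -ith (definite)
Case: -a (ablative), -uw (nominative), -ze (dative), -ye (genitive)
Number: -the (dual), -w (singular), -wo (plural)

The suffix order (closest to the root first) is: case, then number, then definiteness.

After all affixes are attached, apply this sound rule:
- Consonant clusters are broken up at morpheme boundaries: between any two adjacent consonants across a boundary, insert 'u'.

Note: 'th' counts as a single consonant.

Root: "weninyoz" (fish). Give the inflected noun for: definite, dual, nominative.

weninyozuwutheith

Attach case nominative -uw → weninyozuw.
Attach number dual -the → weninyozuwthe.
Attach definiteness definite -ith → weninyozuwtheith.
Apply epenthesis: weninyozuwtheith → weninyozuwutheith.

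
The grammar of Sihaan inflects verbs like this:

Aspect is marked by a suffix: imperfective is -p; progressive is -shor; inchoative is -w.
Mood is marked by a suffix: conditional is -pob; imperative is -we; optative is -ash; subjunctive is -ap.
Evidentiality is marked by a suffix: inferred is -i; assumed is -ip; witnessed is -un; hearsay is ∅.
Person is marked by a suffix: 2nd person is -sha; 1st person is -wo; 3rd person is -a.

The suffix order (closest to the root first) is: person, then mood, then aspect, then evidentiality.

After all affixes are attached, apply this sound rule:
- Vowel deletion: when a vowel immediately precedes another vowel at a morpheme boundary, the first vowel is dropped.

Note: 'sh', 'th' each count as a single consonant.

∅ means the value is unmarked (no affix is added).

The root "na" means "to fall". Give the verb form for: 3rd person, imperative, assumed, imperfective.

Attach person 3rd person -a → naa.
Attach mood imperative -we → naawe.
Attach aspect imperfective -p → naawep.
Attach evidentiality assumed -ip → naawepip.
Apply vowel deletion: naawepip → nawepip.

nawepip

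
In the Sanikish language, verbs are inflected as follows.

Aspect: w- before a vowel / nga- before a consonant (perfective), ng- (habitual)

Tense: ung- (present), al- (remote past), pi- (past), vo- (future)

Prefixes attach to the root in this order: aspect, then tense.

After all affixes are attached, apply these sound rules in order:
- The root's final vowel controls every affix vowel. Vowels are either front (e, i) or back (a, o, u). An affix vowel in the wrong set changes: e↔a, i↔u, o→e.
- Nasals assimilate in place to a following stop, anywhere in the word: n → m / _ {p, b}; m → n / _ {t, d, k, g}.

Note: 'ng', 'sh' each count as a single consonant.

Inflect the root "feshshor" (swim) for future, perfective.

Attach aspect perfective nga- (before consonant 'f') → ngafeshshor.
Attach tense future vo- → vongafeshshor.
Vowel harmony: no change.
Nasal assimilation: no change.

vongafeshshor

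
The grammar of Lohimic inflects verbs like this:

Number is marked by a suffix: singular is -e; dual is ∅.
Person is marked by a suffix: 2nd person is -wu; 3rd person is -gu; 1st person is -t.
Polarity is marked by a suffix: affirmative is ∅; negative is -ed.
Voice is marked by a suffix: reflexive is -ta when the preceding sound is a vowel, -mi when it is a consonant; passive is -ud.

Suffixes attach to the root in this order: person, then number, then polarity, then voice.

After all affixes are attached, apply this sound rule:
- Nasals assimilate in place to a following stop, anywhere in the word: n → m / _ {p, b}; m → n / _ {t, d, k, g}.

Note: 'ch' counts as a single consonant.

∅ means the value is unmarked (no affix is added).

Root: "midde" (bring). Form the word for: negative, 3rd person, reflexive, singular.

Attach person 3rd person -gu → middegu.
Attach number singular -e → middegue.
Attach polarity negative -ed → middegueed.
Attach voice reflexive -mi (after consonant 'd') → middegueedmi.
Nasal assimilation: no change.

middegueedmi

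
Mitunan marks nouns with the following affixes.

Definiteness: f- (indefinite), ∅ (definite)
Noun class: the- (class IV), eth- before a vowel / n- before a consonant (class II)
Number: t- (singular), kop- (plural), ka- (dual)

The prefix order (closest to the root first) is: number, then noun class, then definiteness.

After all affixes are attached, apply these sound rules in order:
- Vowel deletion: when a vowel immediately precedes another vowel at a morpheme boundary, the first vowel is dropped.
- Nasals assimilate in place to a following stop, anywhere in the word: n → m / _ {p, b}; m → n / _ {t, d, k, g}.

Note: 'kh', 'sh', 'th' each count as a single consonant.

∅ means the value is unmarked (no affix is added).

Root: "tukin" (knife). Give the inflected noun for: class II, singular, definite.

nttukin

Attach number singular t- → ttukin.
Attach noun class class II n- (before consonant 't') → nttukin.
definiteness = definite: zero marking, form stays nttukin.
Vowel deletion: no change.
Nasal assimilation: no change.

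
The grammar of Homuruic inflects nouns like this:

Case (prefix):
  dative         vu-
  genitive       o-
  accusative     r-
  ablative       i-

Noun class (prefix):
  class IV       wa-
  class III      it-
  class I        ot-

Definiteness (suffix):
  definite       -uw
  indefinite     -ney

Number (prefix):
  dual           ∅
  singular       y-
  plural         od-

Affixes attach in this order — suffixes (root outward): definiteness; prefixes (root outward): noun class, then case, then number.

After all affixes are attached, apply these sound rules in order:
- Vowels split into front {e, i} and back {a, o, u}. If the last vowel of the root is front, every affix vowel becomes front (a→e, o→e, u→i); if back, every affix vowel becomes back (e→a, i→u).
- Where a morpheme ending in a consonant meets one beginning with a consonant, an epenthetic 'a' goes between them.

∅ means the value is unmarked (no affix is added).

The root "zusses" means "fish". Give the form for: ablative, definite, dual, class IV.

Attach noun class class IV wa- → wazusses.
Attach case ablative i- → iwazusses.
number = dual: zero marking, form stays iwazusses.
Attach definiteness definite -uw → iwazussesuw.
Apply vowel harmony: iwazussesuw → iwezussesiw.
Epenthesis: no change.

iwezussesiw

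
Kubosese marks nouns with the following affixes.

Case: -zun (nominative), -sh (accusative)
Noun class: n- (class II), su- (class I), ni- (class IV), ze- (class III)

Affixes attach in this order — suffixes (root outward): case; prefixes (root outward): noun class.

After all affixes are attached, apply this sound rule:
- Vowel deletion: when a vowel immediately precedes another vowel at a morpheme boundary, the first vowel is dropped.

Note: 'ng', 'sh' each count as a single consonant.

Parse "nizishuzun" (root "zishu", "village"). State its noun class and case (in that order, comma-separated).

Segment: ni-zishu-zun.
noun class: ni- → class IV.
case: -zun → nominative.

class IV, nominative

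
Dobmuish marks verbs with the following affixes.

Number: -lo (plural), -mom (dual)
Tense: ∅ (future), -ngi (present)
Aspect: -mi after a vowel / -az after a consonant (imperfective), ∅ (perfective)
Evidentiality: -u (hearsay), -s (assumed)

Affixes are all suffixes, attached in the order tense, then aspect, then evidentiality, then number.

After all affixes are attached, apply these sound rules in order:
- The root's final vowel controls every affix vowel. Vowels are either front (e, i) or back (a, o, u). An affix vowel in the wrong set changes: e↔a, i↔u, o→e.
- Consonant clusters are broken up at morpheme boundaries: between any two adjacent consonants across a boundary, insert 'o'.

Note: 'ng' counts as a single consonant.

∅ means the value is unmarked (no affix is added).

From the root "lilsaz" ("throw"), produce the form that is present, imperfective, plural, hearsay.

lilsazongumuulo

Attach tense present -ngi → lilsazngi.
Attach aspect imperfective -mi (after vowel 'i') → lilsazngimi.
Attach evidentiality hearsay -u → lilsazngimiu.
Attach number plural -lo → lilsazngimiulo.
Apply vowel harmony: lilsazngimiulo → lilsazngumuulo.
Apply epenthesis: lilsazngumuulo → lilsazongumuulo.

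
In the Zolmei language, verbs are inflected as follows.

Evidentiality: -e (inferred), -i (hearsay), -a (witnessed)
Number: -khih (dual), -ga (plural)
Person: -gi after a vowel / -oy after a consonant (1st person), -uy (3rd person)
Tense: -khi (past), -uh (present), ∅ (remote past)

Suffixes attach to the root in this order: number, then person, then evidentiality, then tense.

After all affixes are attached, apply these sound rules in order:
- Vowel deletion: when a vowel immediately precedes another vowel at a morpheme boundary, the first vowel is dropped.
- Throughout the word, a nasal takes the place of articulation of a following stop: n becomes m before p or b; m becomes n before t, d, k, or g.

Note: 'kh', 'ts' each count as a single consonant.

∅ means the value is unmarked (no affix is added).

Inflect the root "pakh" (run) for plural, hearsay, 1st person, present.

pakhgaguh

Attach number plural -ga → pakhga.
Attach person 1st person -gi (after vowel 'a') → pakhgagi.
Attach evidentiality hearsay -i → pakhgagii.
Attach tense present -uh → pakhgagiiuh.
Apply vowel deletion: pakhgagiiuh → pakhgaguh.
Nasal assimilation: no change.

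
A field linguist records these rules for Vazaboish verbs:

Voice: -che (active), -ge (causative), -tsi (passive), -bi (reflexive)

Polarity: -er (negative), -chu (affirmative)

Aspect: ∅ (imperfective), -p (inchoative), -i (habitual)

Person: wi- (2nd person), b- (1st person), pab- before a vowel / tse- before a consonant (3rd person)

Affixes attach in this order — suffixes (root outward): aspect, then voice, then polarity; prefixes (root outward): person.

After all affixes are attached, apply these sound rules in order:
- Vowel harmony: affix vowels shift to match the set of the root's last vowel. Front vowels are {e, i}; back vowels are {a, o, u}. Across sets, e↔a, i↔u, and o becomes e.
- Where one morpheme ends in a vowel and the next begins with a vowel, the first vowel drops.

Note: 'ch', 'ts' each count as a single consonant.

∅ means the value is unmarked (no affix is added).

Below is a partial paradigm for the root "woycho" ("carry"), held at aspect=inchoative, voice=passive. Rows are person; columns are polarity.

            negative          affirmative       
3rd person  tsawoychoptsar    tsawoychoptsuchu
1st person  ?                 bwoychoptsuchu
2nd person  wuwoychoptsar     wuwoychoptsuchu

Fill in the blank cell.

bwoychoptsar

Attach aspect inchoative -p → woychop.
Attach voice passive -tsi → woychoptsi.
Attach polarity negative -er → woychoptsier.
Attach person 1st person b- → bwoychoptsier.
Apply vowel harmony: bwoychoptsier → bwoychoptsuar.
Apply vowel deletion: bwoychoptsuar → bwoychoptsar.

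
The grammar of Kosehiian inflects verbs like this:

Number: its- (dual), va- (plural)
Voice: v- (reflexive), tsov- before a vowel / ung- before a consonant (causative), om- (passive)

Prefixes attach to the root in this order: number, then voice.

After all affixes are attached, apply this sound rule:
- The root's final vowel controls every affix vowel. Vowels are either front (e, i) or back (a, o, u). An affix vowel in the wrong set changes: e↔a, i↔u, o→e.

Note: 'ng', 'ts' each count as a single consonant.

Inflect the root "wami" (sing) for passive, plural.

emvewami

Attach number plural va- → vawami.
Attach voice passive om- → omvawami.
Apply vowel harmony: omvawami → emvewami.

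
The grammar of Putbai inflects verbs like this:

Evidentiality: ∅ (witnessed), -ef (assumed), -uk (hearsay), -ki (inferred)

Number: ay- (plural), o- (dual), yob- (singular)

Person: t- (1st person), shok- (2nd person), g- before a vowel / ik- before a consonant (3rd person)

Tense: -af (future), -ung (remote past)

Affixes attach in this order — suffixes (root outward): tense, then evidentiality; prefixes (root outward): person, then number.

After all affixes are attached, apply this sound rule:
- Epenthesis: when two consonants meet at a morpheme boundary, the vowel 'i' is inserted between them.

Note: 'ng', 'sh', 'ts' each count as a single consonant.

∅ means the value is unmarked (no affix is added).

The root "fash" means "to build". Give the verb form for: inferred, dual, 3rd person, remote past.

Attach person 3rd person ik- (before consonant 'f') → ikfash.
Attach tense remote past -ung → ikfashung.
Attach number dual o- → oikfashung.
Attach evidentiality inferred -ki → oikfashungki.
Apply epenthesis: oikfashungki → oikifashungiki.

oikifashungiki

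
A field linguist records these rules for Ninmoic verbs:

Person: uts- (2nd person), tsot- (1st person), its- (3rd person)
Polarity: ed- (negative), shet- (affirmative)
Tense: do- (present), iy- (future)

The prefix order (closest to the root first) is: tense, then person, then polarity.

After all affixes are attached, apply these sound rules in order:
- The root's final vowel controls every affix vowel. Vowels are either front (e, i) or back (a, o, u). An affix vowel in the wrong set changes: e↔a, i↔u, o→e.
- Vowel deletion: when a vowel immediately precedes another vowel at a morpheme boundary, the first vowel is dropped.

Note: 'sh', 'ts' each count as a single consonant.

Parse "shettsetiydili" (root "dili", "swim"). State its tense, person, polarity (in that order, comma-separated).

Segment: shet-tsot-iy-dili.
tense: iy- → future.
person: tsot- → 1st person.
polarity: shet- → affirmative.

future, 1st person, affirmative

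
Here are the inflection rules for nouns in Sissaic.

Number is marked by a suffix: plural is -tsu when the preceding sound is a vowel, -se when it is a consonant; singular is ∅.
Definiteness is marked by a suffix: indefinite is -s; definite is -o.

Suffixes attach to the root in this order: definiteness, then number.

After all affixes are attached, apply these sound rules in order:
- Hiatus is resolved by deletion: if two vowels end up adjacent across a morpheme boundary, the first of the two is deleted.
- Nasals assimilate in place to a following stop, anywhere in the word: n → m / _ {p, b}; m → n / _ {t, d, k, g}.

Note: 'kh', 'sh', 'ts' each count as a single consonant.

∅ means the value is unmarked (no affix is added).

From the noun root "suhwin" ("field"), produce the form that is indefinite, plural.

Attach definiteness indefinite -s → suhwins.
Attach number plural -se (after consonant 's') → suhwinsse.
Vowel deletion: no change.
Nasal assimilation: no change.

suhwinsse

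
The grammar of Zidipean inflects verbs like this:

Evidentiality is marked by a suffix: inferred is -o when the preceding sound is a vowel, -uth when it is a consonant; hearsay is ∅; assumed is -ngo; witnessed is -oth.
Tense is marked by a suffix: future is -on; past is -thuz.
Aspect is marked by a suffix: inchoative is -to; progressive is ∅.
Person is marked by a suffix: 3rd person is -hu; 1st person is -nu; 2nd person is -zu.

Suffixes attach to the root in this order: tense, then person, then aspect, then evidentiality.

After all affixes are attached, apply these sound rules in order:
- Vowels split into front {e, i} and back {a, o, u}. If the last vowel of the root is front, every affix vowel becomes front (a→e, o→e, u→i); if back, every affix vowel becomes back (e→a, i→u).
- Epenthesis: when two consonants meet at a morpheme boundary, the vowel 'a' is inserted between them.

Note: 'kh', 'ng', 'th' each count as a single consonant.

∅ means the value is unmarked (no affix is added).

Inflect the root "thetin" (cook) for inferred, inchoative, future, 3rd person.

thetinenahitee

Attach tense future -on → thetinon.
Attach person 3rd person -hu → thetinonhu.
Attach aspect inchoative -to → thetinonhuto.
Attach evidentiality inferred -o (after vowel 'o') → thetinonhutoo.
Apply vowel harmony: thetinonhutoo → thetinenhitee.
Apply epenthesis: thetinenhitee → thetinenahitee.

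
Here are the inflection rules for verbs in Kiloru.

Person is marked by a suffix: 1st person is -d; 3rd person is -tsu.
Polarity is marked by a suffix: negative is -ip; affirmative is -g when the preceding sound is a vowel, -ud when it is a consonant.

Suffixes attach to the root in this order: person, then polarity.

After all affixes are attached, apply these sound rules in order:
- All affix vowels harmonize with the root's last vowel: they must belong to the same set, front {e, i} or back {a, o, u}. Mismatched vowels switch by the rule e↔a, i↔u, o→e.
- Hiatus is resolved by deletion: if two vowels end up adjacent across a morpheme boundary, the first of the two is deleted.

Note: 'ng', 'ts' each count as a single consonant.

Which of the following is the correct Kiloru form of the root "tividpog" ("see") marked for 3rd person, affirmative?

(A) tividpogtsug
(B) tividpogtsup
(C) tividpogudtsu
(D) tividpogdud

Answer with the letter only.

A

Attach person 3rd person -tsu → tividpogtsu.
Attach polarity affirmative -g (after vowel 'u') → tividpogtsug.
Vowel harmony: no change.
Vowel deletion: no change.
So the correct form is tividpogtsug, option (A).
(C) tividpogudtsu is wrong: it has the affixes in the wrong order.
(B) tividpogtsup is wrong: it uses negative instead of affirmative for polarity.
(D) tividpogdud is wrong: it uses 1st person instead of 3rd person for person.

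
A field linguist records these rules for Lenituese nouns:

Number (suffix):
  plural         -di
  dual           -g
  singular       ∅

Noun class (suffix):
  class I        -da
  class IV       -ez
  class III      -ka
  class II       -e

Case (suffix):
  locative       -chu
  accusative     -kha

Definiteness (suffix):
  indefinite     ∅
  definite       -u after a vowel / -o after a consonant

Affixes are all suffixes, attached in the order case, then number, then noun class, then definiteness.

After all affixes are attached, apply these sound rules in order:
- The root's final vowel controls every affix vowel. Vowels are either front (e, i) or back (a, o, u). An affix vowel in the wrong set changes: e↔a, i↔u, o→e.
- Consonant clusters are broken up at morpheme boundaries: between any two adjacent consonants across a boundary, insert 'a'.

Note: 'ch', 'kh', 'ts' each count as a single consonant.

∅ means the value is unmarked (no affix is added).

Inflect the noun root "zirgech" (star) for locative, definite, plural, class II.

zirgechachidiei

Attach case locative -chu → zirgechchu.
Attach number plural -di → zirgechchudi.
Attach noun class class II -e → zirgechchudie.
Attach definiteness definite -u (after vowel 'e') → zirgechchudieu.
Apply vowel harmony: zirgechchudieu → zirgechchidiei.
Apply epenthesis: zirgechchidiei → zirgechachidiei.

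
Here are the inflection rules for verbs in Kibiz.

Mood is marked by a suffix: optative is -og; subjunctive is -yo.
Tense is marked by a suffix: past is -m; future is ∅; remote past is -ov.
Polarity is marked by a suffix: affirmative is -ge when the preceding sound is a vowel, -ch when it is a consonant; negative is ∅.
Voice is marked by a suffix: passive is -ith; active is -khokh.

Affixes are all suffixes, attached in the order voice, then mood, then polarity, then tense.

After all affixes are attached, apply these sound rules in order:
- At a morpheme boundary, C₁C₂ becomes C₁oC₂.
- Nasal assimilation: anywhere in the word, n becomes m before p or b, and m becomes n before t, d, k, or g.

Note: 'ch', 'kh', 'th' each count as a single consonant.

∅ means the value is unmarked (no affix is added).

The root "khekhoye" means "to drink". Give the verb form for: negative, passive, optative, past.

Attach voice passive -ith → khekhoyeith.
Attach mood optative -og → khekhoyeithog.
polarity = negative: zero marking, form stays khekhoyeithog.
Attach tense past -m → khekhoyeithogm.
Apply epenthesis: khekhoyeithogm → khekhoyeithogom.
Nasal assimilation: no change.

khekhoyeithogom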